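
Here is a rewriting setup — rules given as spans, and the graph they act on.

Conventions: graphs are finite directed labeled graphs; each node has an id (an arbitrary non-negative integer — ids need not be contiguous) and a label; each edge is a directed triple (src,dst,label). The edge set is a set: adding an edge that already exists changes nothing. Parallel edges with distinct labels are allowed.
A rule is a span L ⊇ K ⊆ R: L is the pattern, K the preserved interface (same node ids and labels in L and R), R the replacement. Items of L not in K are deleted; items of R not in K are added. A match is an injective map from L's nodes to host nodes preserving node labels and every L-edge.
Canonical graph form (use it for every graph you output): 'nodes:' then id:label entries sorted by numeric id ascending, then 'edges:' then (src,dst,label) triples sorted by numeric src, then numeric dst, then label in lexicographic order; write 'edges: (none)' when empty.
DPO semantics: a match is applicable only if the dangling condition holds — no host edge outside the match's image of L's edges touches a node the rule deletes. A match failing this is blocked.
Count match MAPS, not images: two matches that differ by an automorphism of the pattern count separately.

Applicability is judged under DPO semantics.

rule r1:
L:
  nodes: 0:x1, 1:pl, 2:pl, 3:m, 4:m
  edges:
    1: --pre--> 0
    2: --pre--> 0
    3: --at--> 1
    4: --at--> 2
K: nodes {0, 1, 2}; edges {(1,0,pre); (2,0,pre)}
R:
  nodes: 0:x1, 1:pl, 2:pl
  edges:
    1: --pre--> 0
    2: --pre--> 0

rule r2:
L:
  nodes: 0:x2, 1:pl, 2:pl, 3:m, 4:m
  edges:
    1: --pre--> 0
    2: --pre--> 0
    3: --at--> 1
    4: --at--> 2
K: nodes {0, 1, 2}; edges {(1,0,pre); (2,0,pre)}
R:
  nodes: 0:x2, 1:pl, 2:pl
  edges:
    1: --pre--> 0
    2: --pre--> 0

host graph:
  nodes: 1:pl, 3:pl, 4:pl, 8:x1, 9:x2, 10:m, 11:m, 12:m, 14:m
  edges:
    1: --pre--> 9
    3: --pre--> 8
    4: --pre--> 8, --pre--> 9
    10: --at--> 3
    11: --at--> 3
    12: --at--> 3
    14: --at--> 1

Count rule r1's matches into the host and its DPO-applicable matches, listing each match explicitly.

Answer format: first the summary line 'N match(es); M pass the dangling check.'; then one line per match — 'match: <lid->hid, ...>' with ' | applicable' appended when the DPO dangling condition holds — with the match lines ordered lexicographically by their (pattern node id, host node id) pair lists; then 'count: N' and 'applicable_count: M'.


0 match(es); 0 pass the dangling check.
count: 0
applicable_count: 0


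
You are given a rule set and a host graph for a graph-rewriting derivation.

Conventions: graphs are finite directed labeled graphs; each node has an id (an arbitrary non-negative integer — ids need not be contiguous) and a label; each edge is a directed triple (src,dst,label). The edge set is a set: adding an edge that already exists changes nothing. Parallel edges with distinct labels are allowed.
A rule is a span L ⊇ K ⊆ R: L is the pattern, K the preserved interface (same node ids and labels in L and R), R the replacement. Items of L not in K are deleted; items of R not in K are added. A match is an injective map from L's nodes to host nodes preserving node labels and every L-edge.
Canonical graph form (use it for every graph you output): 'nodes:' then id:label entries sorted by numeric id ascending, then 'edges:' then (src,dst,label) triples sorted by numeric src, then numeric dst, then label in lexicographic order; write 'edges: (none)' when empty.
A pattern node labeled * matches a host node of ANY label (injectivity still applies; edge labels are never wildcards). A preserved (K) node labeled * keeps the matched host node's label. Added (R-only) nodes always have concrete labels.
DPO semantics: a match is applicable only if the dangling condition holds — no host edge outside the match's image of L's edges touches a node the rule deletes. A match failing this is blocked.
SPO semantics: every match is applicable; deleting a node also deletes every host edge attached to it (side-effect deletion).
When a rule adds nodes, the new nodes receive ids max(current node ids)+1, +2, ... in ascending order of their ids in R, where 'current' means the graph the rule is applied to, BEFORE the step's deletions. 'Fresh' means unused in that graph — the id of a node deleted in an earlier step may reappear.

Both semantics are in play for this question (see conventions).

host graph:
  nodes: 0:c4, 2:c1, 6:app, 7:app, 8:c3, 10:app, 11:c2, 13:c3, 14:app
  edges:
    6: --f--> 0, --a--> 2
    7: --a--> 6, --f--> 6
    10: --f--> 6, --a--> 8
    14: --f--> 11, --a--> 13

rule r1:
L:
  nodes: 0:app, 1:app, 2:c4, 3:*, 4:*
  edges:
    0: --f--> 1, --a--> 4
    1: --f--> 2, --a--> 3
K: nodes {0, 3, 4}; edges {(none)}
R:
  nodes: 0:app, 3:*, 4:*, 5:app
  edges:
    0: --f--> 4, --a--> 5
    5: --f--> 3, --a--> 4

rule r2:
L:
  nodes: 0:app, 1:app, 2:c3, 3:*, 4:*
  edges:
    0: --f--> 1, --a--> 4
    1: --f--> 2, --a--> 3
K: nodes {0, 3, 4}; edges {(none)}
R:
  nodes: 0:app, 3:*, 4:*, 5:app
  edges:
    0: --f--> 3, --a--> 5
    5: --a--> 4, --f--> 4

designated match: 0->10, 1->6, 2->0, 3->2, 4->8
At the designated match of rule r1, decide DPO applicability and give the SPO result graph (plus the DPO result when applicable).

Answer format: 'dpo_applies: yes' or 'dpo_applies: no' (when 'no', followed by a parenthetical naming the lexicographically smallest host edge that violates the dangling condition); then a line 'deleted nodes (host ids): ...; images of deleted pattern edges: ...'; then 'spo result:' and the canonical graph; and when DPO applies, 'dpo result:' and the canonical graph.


dpo_applies: no
(the rule deletes node 6, which keeps host edge (7,6,a) outside the match image — the dangling condition fails, DPO blocks; SPO proceeds and side-deletes such edges)
deleted nodes (host ids): 0, 6; images of deleted pattern edges: (6,0,f); (6,2,a); (10,6,f); (10,8,a)
spo result:
nodes: 2:c1, 7:app, 8:c3, 10:app, 11:c2, 13:c3, 14:app, 15:app
edges: (10,8,f); (10,15,a); (14,11,f); (14,13,a); (15,2,f); (15,8,a)


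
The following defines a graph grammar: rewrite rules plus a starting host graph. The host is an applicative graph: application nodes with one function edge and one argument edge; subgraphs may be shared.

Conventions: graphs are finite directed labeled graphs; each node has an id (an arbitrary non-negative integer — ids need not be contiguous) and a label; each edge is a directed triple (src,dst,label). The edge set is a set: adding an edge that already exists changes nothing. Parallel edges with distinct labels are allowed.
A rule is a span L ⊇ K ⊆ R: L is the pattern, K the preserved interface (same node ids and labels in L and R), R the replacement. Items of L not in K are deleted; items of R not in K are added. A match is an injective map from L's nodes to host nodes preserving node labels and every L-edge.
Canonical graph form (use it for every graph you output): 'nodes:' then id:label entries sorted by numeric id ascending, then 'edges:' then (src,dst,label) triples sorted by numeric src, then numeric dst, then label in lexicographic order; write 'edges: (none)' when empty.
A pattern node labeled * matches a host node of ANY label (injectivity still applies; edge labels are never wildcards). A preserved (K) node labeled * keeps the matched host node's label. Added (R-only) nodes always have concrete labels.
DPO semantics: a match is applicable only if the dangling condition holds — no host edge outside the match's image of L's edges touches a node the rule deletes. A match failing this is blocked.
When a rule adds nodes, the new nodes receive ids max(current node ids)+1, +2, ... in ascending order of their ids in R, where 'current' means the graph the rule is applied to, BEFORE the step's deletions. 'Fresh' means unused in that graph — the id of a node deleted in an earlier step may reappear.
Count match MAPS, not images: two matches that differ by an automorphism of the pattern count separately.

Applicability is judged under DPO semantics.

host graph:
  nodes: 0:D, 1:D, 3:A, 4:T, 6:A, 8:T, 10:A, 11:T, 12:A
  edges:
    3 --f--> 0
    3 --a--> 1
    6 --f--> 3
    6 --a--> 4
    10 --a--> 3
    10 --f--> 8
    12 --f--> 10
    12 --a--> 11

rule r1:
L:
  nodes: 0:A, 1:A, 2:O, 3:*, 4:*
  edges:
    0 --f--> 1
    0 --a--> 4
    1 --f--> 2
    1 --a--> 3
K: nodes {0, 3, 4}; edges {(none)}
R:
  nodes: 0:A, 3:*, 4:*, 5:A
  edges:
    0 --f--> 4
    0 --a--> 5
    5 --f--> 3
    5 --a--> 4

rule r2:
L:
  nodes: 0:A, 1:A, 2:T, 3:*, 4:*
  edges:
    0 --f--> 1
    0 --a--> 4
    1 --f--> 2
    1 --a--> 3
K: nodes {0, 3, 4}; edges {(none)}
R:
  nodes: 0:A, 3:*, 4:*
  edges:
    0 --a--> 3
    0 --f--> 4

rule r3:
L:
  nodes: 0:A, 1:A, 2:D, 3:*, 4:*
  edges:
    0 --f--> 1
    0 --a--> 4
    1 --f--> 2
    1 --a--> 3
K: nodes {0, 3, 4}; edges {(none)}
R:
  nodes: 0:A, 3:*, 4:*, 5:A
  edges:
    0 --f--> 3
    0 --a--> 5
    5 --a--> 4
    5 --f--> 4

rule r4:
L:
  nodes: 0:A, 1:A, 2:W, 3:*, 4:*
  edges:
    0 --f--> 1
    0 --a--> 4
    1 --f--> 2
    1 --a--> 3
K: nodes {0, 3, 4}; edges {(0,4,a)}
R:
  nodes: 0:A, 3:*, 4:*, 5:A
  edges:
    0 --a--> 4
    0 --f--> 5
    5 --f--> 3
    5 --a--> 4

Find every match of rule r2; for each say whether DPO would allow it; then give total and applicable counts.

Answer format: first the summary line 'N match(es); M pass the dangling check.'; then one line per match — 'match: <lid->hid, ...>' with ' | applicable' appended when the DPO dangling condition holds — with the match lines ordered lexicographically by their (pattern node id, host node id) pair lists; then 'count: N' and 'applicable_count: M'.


1 match(es); 1 pass the dangling check.
match: 0->12, 1->10, 2->8, 3->3, 4->11 | applicable
count: 1
applicable_count: 1


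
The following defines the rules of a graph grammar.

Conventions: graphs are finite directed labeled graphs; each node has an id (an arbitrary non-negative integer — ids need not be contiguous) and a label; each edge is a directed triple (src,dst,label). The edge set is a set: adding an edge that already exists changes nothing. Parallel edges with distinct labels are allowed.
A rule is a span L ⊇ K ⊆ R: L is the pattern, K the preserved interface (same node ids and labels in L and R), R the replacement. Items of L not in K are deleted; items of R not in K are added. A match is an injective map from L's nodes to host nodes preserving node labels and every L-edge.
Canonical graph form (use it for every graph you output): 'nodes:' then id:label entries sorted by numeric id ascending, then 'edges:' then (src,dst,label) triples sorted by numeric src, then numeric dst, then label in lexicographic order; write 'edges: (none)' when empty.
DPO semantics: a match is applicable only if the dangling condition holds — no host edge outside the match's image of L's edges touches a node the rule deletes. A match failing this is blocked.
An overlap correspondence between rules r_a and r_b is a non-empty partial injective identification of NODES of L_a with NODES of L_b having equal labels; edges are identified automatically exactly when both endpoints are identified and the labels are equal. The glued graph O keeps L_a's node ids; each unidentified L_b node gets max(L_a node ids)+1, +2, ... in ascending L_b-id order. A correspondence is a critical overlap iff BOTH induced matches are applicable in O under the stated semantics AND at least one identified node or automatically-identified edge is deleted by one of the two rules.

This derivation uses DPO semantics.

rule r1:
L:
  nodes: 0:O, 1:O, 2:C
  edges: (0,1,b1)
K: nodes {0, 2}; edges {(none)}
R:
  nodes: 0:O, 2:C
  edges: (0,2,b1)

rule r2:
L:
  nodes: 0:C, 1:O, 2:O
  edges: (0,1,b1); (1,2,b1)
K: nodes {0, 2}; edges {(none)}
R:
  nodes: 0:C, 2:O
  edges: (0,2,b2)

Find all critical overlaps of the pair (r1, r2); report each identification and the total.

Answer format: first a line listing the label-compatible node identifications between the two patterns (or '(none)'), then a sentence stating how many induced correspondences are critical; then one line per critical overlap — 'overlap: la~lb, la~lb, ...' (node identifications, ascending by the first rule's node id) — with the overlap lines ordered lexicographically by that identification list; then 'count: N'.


label-compatible node identifications between L(r1) and L(r2): 0~1, 0~2, 1~1, 1~2, 2~0
2 of the induced correspondences are critical overlaps of r1 and r2.
overlap: 0~1, 1~2
overlap: 0~1, 1~2, 2~0
count: 2


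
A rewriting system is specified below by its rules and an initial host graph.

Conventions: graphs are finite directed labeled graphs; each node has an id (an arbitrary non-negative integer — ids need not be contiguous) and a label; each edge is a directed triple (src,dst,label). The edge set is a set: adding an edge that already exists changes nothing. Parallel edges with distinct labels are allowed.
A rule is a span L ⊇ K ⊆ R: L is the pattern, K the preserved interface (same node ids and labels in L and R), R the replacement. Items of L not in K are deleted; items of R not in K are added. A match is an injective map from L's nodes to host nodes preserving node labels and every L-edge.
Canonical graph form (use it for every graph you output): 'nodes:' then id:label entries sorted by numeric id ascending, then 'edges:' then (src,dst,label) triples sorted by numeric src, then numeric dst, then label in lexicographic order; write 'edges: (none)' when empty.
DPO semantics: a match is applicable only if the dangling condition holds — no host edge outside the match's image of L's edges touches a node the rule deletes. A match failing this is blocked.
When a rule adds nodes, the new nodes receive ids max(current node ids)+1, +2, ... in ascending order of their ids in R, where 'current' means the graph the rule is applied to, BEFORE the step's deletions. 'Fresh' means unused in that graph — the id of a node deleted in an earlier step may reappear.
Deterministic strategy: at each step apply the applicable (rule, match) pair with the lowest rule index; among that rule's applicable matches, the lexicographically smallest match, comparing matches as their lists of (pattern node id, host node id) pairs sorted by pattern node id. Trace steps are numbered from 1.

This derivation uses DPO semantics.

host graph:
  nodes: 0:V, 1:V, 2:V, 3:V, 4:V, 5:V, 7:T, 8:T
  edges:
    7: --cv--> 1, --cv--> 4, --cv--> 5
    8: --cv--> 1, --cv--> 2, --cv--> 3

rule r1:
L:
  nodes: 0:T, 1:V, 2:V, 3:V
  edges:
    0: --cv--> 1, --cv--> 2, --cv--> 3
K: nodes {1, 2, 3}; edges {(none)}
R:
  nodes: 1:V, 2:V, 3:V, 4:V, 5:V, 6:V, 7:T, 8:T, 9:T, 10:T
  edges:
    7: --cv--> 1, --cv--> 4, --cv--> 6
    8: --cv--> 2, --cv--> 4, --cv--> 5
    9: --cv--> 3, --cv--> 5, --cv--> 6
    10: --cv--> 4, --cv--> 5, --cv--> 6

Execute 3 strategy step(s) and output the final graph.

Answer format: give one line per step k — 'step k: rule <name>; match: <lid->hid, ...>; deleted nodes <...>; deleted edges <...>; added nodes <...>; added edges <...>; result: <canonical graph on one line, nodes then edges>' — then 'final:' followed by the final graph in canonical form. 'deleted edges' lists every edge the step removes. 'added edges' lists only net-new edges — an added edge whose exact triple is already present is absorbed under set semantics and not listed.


step 1: rule r1; match: 0->7, 1->1, 2->4, 3->5; deleted nodes 7; deleted edges (7,1,cv); (7,4,cv); (7,5,cv); added nodes 9, 10, 11, 12, 13, 14, 15; added edges (12,1,cv); (12,9,cv); (12,11,cv); (13,4,cv); (13,9,cv); (13,10,cv); (14,5,cv); (14,10,cv); (14,11,cv); (15,9,cv); (15,10,cv); (15,11,cv); result: nodes: 0:V, 1:V, 2:V, 3:V, 4:V, 5:V, 8:T, 9:V, 10:V, 11:V, 12:T, 13:T, 14:T, 15:T edges: (8,1,cv); (8,2,cv); (8,3,cv); (12,1,cv); (12,9,cv); (12,11,cv); (13,4,cv); (13,9,cv); (13,10,cv); (14,5,cv); (14,10,cv); (14,11,cv); (15,9,cv); (15,10,cv); (15,11,cv)
step 2: rule r1; match: 0->8, 1->1, 2->2, 3->3; deleted nodes 8; deleted edges (8,1,cv); (8,2,cv); (8,3,cv); added nodes 16, 17, 18, 19, 20, 21, 22; added edges (19,1,cv); (19,16,cv); (19,18,cv); (20,2,cv); (20,16,cv); (20,17,cv); (21,3,cv); (21,17,cv); (21,18,cv); (22,16,cv); (22,17,cv); (22,18,cv); result: nodes: 0:V, 1:V, 2:V, 3:V, 4:V, 5:V, 9:V, 10:V, 11:V, 12:T, 13:T, 14:T, 15:T, 16:V, 17:V, 18:V, 19:T, 20:T, 21:T, 22:T edges: (12,1,cv); (12,9,cv); (12,11,cv); (13,4,cv); (13,9,cv); (13,10,cv); (14,5,cv); (14,10,cv); (14,11,cv); (15,9,cv); (15,10,cv); (15,11,cv); (19,1,cv); (19,16,cv); (19,18,cv); (20,2,cv); (20,16,cv); (20,17,cv); (21,3,cv); (21,17,cv); (21,18,cv); (22,16,cv); (22,17,cv); (22,18,cv)
step 3: rule r1; match: 0->12, 1->1, 2->9, 3->11; deleted nodes 12; deleted edges (12,1,cv); (12,9,cv); (12,11,cv); added nodes 23, 24, 25, 26, 27, 28, 29; added edges (26,1,cv); (26,23,cv); (26,25,cv); (27,9,cv); (27,23,cv); (27,24,cv); (28,11,cv); (28,24,cv); (28,25,cv); (29,23,cv); (29,24,cv); (29,25,cv); result: nodes: 0:V, 1:V, 2:V, 3:V, 4:V, 5:V, 9:V, 10:V, 11:V, 13:T, 14:T, 15:T, 16:V, 17:V, 18:V, 19:T, 20:T, 21:T, 22:T, 23:V, 24:V, 25:V, 26:T, 27:T, 28:T, 29:T edges: (13,4,cv); (13,9,cv); (13,10,cv); (14,5,cv); (14,10,cv); (14,11,cv); (15,9,cv); (15,10,cv); (15,11,cv); (19,1,cv); (19,16,cv); (19,18,cv); (20,2,cv); (20,16,cv); (20,17,cv); (21,3,cv); (21,17,cv); (21,18,cv); (22,16,cv); (22,17,cv); (22,18,cv); (26,1,cv); (26,23,cv); (26,25,cv); (27,9,cv); (27,23,cv); (27,24,cv); (28,11,cv); (28,24,cv); (28,25,cv); (29,23,cv); (29,24,cv); (29,25,cv)
final:
nodes: 0:V, 1:V, 2:V, 3:V, 4:V, 5:V, 9:V, 10:V, 11:V, 13:T, 14:T, 15:T, 16:V, 17:V, 18:V, 19:T, 20:T, 21:T, 22:T, 23:V, 24:V, 25:V, 26:T, 27:T, 28:T, 29:T
edges: (13,4,cv); (13,9,cv); (13,10,cv); (14,5,cv); (14,10,cv); (14,11,cv); (15,9,cv); (15,10,cv); (15,11,cv); (19,1,cv); (19,16,cv); (19,18,cv); (20,2,cv); (20,16,cv); (20,17,cv); (21,3,cv); (21,17,cv); (21,18,cv); (22,16,cv); (22,17,cv); (22,18,cv); (26,1,cv); (26,23,cv); (26,25,cv); (27,9,cv); (27,23,cv); (27,24,cv); (28,11,cv); (28,24,cv); (28,25,cv); (29,23,cv); (29,24,cv); (29,25,cv)


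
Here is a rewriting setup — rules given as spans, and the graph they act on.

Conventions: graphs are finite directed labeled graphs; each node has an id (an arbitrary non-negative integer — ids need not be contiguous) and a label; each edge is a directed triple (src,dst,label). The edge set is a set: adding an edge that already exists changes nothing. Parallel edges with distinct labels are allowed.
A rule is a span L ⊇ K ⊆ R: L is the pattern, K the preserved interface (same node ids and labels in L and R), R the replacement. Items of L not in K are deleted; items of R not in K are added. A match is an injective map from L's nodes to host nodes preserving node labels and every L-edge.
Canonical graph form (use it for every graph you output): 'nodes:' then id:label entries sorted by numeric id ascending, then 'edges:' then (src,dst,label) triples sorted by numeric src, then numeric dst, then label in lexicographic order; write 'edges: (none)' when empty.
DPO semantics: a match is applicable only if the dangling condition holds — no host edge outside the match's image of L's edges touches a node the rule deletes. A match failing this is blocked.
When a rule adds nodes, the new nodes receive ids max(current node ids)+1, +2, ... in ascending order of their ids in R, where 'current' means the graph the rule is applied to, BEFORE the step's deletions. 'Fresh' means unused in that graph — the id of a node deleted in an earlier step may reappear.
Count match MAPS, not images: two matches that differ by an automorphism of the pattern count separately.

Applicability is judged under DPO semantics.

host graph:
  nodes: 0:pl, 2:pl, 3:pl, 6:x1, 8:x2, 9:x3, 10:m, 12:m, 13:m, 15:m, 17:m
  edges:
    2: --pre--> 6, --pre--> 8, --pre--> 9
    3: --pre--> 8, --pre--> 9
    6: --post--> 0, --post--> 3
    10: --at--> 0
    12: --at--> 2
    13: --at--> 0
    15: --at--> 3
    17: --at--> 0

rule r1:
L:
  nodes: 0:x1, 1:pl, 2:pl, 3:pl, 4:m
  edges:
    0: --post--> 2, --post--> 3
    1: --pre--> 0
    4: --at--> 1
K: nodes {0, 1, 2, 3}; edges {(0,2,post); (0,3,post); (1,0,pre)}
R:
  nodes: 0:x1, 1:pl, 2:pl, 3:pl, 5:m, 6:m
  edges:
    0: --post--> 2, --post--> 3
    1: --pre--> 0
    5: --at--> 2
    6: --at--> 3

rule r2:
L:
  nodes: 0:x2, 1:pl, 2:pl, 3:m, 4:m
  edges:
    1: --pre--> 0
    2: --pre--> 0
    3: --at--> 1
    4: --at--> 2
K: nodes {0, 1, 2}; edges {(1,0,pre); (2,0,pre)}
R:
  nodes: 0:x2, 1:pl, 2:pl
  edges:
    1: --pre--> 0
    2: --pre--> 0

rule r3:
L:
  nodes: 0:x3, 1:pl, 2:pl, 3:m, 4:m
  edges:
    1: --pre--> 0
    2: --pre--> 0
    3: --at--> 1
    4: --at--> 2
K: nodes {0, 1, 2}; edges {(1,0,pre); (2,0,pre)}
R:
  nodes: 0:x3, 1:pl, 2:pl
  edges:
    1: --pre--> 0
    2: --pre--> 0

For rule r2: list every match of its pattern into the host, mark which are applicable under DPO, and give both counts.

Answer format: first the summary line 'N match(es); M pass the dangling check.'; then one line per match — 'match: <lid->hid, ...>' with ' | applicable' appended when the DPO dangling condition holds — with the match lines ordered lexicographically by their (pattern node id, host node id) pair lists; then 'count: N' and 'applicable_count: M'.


2 match(es); 2 pass the dangling check.
match: 0->8, 1->2, 2->3, 3->12, 4->15 | applicable
match: 0->8, 1->3, 2->2, 3->15, 4->12 | applicable
count: 2
applicable_count: 2


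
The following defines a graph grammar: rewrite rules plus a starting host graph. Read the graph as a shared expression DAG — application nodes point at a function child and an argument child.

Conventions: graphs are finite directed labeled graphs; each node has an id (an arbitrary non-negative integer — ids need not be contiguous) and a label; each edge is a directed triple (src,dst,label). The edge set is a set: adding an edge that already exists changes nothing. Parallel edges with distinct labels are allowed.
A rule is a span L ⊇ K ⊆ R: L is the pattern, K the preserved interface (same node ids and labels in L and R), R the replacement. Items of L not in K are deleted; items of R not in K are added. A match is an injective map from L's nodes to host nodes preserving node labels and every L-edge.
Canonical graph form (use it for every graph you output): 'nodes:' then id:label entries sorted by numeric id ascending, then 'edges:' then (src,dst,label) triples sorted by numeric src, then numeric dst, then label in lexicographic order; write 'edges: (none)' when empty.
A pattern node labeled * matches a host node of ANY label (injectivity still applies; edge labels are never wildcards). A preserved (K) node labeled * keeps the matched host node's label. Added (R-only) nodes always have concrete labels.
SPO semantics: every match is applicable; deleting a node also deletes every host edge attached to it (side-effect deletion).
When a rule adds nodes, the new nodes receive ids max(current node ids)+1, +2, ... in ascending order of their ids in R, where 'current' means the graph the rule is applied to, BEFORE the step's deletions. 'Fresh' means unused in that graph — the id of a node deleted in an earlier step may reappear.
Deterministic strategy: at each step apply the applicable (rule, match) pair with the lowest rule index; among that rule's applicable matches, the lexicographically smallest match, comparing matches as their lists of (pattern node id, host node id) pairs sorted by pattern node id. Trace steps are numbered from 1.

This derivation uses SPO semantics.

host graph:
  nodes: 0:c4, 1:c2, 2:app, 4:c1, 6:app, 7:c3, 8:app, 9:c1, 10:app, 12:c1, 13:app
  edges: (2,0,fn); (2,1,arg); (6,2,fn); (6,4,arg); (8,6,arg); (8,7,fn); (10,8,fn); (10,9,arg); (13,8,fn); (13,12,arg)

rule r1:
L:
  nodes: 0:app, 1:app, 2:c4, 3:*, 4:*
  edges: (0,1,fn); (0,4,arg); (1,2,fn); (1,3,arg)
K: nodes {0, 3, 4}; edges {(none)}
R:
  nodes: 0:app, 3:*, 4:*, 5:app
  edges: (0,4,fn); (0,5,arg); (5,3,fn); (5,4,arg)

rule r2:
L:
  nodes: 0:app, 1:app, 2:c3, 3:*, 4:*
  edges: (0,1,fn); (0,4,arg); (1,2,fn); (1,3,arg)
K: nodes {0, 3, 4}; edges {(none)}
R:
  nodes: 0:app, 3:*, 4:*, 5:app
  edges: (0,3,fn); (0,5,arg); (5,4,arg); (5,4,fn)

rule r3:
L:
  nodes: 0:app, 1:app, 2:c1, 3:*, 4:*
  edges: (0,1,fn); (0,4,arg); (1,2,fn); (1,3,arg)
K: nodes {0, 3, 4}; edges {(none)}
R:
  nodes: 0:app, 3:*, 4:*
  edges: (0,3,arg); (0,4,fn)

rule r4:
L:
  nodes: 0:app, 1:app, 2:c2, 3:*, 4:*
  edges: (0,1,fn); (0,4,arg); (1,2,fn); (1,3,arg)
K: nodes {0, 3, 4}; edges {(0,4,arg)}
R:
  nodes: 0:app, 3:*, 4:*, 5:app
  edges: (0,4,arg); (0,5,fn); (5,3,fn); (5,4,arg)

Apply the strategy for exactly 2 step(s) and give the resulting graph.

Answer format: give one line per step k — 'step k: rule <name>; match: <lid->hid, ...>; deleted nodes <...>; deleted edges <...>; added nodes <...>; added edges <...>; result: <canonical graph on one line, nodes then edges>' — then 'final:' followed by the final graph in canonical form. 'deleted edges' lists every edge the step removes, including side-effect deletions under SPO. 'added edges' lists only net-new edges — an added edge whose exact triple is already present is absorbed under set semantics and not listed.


step 1: rule r1; match: 0->6, 1->2, 2->0, 3->1, 4->4; deleted nodes 0, 2; deleted edges (2,0,fn); (2,1,arg); (6,2,fn); (6,4,arg); added nodes 14; added edges (6,4,fn); (6,14,arg); (14,1,fn); (14,4,arg); result: nodes: 1:c2, 4:c1, 6:app, 7:c3, 8:app, 9:c1, 10:app, 12:c1, 13:app, 14:app edges: (6,4,fn); (6,14,arg); (8,6,arg); (8,7,fn); (10,8,fn); (10,9,arg); (13,8,fn); (13,12,arg); (14,1,fn); (14,4,arg)
step 2: rule r2; match: 0->10, 1->8, 2->7, 3->6, 4->9; deleted nodes 7, 8; deleted edges (8,6,arg); (8,7,fn); (10,8,fn); (10,9,arg); (13,8,fn); added nodes 15; added edges (10,6,fn); (10,15,arg); (15,9,arg); (15,9,fn); result: nodes: 1:c2, 4:c1, 6:app, 9:c1, 10:app, 12:c1, 13:app, 14:app, 15:app edges: (6,4,fn); (6,14,arg); (10,6,fn); (10,15,arg); (13,12,arg); (14,1,fn); (14,4,arg); (15,9,arg); (15,9,fn)
final:
nodes: 1:c2, 4:c1, 6:app, 9:c1, 10:app, 12:c1, 13:app, 14:app, 15:app
edges: (6,4,fn); (6,14,arg); (10,6,fn); (10,15,arg); (13,12,arg); (14,1,fn); (14,4,arg); (15,9,arg); (15,9,fn)


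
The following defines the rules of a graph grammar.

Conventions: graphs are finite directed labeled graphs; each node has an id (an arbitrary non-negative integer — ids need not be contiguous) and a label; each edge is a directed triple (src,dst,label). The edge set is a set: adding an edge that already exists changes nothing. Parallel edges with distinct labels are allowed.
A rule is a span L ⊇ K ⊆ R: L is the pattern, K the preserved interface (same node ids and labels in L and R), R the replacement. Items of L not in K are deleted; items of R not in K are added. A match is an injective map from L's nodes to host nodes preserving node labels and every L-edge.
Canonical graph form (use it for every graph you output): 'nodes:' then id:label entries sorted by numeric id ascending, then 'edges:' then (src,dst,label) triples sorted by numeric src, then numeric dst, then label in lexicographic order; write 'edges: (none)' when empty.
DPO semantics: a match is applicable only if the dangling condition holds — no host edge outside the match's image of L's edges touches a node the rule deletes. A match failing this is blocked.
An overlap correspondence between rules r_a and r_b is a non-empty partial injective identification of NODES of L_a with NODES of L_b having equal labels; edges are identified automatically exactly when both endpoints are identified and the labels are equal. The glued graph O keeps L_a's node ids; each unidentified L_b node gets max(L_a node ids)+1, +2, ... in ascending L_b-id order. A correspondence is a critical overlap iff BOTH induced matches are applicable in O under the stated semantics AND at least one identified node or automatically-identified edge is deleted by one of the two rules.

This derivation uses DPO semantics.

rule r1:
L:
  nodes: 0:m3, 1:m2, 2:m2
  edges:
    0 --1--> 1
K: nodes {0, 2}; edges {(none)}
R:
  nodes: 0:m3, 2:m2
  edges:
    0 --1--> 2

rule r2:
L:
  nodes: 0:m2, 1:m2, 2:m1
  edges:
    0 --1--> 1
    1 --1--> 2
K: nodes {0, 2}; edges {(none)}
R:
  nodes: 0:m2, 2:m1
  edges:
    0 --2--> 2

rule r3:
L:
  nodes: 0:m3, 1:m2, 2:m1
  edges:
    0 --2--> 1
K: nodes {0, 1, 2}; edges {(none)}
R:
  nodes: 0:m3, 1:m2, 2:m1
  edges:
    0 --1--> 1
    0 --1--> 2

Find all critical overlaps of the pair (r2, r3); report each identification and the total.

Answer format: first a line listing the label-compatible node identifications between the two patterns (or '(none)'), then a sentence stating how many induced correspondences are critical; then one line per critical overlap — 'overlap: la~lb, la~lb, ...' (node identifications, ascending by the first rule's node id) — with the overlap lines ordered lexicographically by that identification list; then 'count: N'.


label-compatible node identifications between L(r2) and L(r3): 0~1, 1~1, 2~2
0 of the induced correspondences are critical overlaps of r2 and r3.
count: 0


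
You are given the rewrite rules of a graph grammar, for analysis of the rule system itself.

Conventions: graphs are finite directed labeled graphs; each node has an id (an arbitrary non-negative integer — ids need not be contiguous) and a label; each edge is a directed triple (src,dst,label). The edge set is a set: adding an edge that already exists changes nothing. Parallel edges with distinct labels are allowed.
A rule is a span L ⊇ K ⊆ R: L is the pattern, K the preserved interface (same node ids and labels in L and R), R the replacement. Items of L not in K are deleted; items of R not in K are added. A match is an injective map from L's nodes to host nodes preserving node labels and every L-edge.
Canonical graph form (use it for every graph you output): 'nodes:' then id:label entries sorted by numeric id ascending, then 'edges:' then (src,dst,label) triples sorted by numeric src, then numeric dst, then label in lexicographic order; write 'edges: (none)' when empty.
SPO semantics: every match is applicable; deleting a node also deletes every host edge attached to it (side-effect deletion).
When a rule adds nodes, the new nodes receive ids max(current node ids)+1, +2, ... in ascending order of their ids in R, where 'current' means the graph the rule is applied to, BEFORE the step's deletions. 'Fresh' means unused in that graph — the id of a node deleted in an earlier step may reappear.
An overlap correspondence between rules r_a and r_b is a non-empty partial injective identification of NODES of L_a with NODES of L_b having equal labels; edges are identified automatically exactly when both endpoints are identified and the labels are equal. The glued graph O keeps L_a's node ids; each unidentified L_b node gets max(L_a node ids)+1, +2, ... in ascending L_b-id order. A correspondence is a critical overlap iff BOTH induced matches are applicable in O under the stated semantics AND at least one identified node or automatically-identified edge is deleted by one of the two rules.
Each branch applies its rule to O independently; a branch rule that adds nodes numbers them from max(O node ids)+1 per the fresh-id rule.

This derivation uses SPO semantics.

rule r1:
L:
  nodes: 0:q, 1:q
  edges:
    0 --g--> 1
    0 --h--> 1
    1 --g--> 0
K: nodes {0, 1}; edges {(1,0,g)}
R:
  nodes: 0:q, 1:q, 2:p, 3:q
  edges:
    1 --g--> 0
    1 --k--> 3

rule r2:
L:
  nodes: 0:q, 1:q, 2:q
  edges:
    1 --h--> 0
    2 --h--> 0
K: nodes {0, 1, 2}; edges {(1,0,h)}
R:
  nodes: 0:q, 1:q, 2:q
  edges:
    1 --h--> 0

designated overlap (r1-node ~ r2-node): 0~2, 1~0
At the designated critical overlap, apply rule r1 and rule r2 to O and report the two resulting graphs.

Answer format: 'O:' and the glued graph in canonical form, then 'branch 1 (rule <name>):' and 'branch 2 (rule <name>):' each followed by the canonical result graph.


O:
nodes: 0:q, 1:q, 2:q
edges: (0,1,g); (0,1,h); (1,0,g); (2,1,h)
branch 1 (rule r1):
nodes: 0:q, 1:q, 2:q, 3:p, 4:q
edges: (1,0,g); (1,4,k); (2,1,h)
branch 2 (rule r2):
nodes: 0:q, 1:q, 2:q
edges: (0,1,g); (1,0,g); (2,1,h)


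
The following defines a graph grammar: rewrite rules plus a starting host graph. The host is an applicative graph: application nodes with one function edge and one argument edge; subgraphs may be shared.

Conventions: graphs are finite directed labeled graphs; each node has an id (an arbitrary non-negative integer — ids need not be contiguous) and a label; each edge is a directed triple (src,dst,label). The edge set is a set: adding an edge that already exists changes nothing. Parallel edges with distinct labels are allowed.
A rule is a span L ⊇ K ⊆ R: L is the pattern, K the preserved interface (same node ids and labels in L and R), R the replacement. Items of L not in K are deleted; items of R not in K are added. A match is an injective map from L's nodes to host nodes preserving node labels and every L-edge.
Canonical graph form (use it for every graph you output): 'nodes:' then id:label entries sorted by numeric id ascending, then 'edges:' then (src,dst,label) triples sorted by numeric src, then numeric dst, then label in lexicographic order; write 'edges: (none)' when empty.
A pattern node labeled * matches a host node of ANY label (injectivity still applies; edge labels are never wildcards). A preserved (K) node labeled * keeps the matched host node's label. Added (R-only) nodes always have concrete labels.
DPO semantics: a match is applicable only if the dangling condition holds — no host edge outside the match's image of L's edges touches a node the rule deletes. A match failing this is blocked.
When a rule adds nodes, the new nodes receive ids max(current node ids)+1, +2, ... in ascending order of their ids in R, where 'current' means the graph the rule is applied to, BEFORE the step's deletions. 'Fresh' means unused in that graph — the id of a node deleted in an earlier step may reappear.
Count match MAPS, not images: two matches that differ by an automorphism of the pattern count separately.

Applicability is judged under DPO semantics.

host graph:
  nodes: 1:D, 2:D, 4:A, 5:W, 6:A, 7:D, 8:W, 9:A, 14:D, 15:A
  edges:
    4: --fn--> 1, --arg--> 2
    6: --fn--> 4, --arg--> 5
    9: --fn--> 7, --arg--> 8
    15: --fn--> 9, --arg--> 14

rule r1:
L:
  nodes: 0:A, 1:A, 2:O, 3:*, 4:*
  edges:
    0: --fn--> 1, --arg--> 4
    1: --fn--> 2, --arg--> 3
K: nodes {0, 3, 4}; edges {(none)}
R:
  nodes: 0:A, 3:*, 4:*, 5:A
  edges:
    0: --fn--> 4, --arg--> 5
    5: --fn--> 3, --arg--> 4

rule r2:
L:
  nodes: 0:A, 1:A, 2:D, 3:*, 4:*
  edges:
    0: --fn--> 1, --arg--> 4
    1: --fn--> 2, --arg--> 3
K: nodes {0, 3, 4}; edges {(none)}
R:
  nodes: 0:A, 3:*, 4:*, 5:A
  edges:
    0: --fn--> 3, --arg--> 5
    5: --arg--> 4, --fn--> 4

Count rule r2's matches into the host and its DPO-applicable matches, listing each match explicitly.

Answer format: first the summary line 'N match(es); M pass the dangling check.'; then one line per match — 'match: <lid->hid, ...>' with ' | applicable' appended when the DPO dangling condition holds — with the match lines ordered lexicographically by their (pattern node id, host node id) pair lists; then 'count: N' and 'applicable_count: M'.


2 match(es); 2 pass the dangling check.
match: 0->6, 1->4, 2->1, 3->2, 4->5 | applicable
match: 0->15, 1->9, 2->7, 3->8, 4->14 | applicable
count: 2
applicable_count: 2


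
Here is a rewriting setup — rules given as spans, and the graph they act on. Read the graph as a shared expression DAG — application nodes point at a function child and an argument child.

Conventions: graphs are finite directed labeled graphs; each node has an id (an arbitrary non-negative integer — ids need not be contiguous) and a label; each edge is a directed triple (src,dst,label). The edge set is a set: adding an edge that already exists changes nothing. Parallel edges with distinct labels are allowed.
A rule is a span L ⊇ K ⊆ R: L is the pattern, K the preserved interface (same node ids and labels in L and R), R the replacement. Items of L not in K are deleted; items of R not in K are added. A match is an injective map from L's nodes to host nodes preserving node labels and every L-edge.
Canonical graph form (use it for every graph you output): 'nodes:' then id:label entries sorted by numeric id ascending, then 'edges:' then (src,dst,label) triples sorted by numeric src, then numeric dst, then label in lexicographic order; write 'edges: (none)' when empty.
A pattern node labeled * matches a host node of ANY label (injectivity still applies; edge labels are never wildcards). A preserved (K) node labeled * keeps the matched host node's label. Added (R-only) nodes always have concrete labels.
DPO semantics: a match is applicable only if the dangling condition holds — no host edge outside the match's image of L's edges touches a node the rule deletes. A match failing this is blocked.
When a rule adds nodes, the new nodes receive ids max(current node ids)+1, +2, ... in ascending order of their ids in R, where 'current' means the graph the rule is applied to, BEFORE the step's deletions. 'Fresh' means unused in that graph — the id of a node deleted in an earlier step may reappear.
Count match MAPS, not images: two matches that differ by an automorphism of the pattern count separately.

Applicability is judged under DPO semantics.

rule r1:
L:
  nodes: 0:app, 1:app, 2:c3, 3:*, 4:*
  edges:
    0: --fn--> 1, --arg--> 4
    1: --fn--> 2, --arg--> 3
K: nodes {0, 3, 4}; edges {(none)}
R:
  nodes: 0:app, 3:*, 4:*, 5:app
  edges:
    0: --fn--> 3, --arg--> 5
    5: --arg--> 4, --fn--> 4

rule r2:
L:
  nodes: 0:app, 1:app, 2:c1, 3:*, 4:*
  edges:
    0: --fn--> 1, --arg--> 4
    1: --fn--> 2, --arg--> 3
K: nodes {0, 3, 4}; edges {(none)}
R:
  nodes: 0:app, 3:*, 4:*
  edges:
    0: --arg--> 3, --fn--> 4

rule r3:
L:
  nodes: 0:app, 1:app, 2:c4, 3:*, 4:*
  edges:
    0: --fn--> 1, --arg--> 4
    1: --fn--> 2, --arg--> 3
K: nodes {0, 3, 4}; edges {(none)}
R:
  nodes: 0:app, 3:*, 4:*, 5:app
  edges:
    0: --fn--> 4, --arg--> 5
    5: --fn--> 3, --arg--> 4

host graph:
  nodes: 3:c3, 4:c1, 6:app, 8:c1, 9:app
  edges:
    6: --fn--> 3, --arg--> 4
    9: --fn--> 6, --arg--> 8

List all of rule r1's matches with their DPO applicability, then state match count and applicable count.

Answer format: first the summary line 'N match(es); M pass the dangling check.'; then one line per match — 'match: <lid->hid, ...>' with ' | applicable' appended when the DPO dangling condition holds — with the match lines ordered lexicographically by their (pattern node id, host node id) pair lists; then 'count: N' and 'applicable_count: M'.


1 match(es); 1 pass the dangling check.
match: 0->9, 1->6, 2->3, 3->4, 4->8 | applicable
count: 1
applicable_count: 1


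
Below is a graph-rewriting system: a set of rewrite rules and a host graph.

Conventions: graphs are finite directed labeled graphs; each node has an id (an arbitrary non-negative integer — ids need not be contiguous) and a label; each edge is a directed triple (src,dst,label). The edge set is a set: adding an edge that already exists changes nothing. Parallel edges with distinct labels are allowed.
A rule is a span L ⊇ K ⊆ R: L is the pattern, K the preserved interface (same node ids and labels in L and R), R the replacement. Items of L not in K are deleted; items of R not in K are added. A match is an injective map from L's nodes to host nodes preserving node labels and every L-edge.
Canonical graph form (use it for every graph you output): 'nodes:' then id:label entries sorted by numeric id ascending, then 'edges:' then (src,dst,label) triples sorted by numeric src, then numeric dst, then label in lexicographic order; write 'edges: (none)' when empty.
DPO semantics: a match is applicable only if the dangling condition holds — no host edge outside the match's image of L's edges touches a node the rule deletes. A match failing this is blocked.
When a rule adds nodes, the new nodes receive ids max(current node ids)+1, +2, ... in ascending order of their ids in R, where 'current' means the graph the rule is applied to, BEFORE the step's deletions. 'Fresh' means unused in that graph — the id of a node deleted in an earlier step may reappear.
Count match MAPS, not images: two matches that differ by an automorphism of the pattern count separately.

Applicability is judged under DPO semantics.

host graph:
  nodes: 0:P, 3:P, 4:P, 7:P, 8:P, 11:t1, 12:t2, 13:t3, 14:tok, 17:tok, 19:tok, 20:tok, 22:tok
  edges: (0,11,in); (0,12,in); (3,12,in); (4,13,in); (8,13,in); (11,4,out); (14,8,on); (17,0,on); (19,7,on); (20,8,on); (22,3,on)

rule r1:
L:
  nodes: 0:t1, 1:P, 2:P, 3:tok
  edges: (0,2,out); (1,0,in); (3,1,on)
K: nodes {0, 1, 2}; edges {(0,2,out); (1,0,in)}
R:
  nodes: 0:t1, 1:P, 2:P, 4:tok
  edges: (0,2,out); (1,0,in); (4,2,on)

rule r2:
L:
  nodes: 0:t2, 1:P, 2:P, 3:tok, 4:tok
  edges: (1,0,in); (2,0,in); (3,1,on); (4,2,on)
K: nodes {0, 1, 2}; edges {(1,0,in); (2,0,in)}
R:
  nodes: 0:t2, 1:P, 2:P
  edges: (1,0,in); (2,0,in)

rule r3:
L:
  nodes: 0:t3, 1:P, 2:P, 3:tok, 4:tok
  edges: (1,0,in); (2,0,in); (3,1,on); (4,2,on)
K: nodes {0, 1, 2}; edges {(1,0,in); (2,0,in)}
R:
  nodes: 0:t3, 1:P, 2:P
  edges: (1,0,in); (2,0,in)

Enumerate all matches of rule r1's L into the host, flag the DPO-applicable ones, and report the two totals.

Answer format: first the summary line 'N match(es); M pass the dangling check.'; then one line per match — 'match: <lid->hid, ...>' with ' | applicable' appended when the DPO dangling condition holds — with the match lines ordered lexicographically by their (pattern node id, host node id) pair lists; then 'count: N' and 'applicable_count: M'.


1 match(es); 1 pass the dangling check.
match: 0->11, 1->0, 2->4, 3->17 | applicable
count: 1
applicable_count: 1
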